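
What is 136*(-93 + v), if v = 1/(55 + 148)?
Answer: -2567408/203 ≈ -12647.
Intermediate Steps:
v = 1/203 ≈ 0.0049261
136*(-93 + v) = 136*(-93 + 1/203) = 136*(-18878/203) = -2567408/203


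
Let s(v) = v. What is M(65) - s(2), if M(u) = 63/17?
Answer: 29/17 ≈ 1.7059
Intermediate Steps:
M(u) = 63/17 (M(u) = 63*(1/17) = 63/17)
M(65) - s(2) = 63/17 - 1*2 = 63/17 - 2 = 29/17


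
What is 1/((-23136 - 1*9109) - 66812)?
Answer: -1/99057 ≈ -1.0095e-5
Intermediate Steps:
1/((-23136 - 1*9109) - 66812) = 1/((-23136 - 9109) - 66812) = 1/(-32245 - 66812) = 1/(-99057) = -1/99057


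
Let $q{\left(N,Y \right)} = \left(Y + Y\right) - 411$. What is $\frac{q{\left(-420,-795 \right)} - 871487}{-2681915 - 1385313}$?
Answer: $\frac{19852}{92437} \approx 0.21476$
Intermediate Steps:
$q{\left(N,Y \right)} = -411 + 2 Y$ ($q{\left(N,Y \right)} = 2 Y - 411 = -411 + 2 Y$)
$\frac{q{\left(-420,-795 \right)} - 871487}{-2681915 - 1385313} = \frac{\left(-411 + 2 \left(-795\right)\right) - 871487}{-2681915 - 1385313} = \frac{\left(-411 - 1590\right) - 871487}{-4067228} = \left(-2001 - 871487\right) \left(- \frac{1}{4067228}\right) = \left(-873488\right) \left(- \frac{1}{4067228}\right) = \frac{19852}{92437}$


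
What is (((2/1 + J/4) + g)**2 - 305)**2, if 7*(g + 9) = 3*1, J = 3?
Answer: 45177927601/614656 ≈ 73501.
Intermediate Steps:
g = -60/7 (g = -9 + (3*1)/7 = -9 + (1/7)*3 = -9 + 3/7 = -60/7 ≈ -8.5714)
(((2/1 + J/4) + g)**2 - 305)**2 = (((2/1 + 3/4) - 60/7)**2 - 305)**2 = (((2*1 + 3*(1/4)) - 60/7)**2 - 305)**2 = (((2 + 3/4) - 60/7)**2 - 305)**2 = ((11/4 - 60/7)**2 - 305)**2 = ((-163/28)**2 - 305)**2 = (26569/784 - 305)**2 = (-212551/784)**2 = 45177927601/614656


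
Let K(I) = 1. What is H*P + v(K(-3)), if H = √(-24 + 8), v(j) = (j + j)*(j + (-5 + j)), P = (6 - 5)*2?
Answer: -6 + 8*I ≈ -6.0 + 8.0*I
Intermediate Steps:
P = 2 (P = 1*2 = 2)
v(j) = 2*j*(-5 + 2*j) (v(j) = (2*j)*(-5 + 2*j) = 2*j*(-5 + 2*j))
H = 4*I (H = √(-16) = 4*I ≈ 4.0*I)
H*P + v(K(-3)) = (4*I)*2 + 2*1*(-5 + 2*1) = 8*I + 2*1*(-5 + 2) = 8*I + 2*1*(-3) = 8*I - 6 = -6 + 8*I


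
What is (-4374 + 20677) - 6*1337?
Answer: 8281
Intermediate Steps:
(-4374 + 20677) - 6*1337 = 16303 - 8022 = 8281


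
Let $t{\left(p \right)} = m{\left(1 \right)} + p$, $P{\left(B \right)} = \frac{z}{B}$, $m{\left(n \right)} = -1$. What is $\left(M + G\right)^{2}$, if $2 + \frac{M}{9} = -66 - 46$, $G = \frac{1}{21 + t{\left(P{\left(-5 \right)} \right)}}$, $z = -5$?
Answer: $\frac{464187025}{441} \approx 1.0526 \cdot 10^{6}$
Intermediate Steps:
$P{\left(B \right)} = - \frac{5}{B}$
$t{\left(p \right)} = -1 + p$
$G = \frac{1}{21}$ ($G = \frac{1}{21 - \left(1 + \frac{5}{-5}\right)} = \frac{1}{21 - 0} = \frac{1}{21 + \left(-1 + 1\right)} = \frac{1}{21 + 0} = \frac{1}{21} \approx 0.047619$)
$M = -1026$ ($M = -18 + 9 \left(-66 - 46\right) = -18 + 9 \left(-112\right) = -18 - 1008 = -1026$)
$\left(M + G\right)^{2} = \left(-1026 + \frac{1}{21}\right)^{2} = \left(- \frac{21545}{21}\right)^{2} = \frac{464187025}{441}$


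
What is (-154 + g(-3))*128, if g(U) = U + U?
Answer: -20480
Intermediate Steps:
g(U) = 2*U
(-154 + g(-3))*128 = (-154 + 2*(-3))*128 = (-154 - 6)*128 = -160*128 = -20480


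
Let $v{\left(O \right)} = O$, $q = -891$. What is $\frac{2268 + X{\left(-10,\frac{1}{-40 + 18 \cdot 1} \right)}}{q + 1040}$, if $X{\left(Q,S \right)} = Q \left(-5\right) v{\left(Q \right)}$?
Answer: $\frac{1768}{149} \approx 11.866$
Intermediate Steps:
$X{\left(Q,S \right)} = - 5 Q^{2}$ ($X{\left(Q,S \right)} = Q \left(-5\right) Q = - 5 Q Q = - 5 Q^{2}$)
$\frac{2268 + X{\left(-10,\frac{1}{-40 + 18 \cdot 1} \right)}}{q + 1040} = \frac{2268 - 5 \left(-10\right)^{2}}{-891 + 1040} = \frac{2268 - 500}{149} = \left(2268 - 500\right) \frac{1}{149} = 1768 \cdot \frac{1}{149} = \frac{1768}{149}$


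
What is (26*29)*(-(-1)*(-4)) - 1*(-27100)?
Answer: 24084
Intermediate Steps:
(26*29)*(-(-1)*(-4)) - 1*(-27100) = 754*(-1*4) + 27100 = 754*(-4) + 27100 = -3016 + 27100 = 24084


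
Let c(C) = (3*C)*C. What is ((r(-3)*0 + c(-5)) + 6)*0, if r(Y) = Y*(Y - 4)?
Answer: 0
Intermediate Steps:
c(C) = 3*C**2
r(Y) = Y*(-4 + Y)
((r(-3)*0 + c(-5)) + 6)*0 = ((-3*(-4 - 3)*0 + 3*(-5)**2) + 6)*0 = ((-3*(-7)*0 + 3*25) + 6)*0 = ((21*0 + 75) + 6)*0 = ((0 + 75) + 6)*0 = (75 + 6)*0 = 81*0 = 0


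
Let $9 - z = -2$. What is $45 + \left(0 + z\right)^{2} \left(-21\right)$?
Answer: $-2496$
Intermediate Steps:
$z = 11$ ($z = 9 - -2 = 9 + 2 = 11$)
$45 + \left(0 + z\right)^{2} \left(-21\right) = 45 + \left(0 + 11\right)^{2} \left(-21\right) = 45 + 11^{2} \left(-21\right) = 45 + 121 \left(-21\right) = 45 - 2541 = -2496$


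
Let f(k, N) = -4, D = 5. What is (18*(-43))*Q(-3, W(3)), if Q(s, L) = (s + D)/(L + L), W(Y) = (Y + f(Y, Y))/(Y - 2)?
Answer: 774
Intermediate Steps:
W(Y) = (-4 + Y)/(-2 + Y) (W(Y) = (Y - 4)/(Y - 2) = (-4 + Y)/(-2 + Y))
Q(s, L) = (5 + s)/(2*L) (Q(s, L) = (s + 5)/(L + L) = (5 + s)/((2*L)) = (5 + s)*(1/(2*L)) = (5 + s)/(2*L))
(18*(-43))*Q(-3, W(3)) = (18*(-43))*((5 - 3)/(2*(((-4 + 3)/(-2 + 3))))) = -387*2/(-1/1) = -387*2/(1*(-1)) = -387*2/(-1) = -387*(-1)*2 = -774*(-1) = 774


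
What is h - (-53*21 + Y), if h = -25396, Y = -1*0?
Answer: -24283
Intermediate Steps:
Y = 0
h - (-53*21 + Y) = -25396 - (-53*21 + 0) = -25396 - (-1113 + 0) = -25396 - 1*(-1113) = -25396 + 1113 = -24283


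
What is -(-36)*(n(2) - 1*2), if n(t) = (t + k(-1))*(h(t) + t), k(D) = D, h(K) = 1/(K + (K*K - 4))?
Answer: 18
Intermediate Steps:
h(K) = 1/(-4 + K + K²) (h(K) = 1/(K + (K² - 4)) = 1/(K + (-4 + K²)) = 1/(-4 + K + K²))
n(t) = (-1 + t)*(t + 1/(-4 + t + t²)) (n(t) = (t - 1)*(1/(-4 + t + t²) + t) = (-1 + t)*(t + 1/(-4 + t + t²)))
-(-36)*(n(2) - 1*2) = -(-36)*((-1 + 2⁴ - 5*2² + 5*2)/(-4 + 2 + 2²) - 1*2) = -(-36)*((-1 + 16 - 5*4 + 10)/(-4 + 2 + 4) - 2) = -(-36)*((-1 + 16 - 20 + 10)/2 - 2) = -(-36)*((½)*5 - 2) = -(-36)*(5/2 - 2) = -(-36)/2 = -18*(-1) = 18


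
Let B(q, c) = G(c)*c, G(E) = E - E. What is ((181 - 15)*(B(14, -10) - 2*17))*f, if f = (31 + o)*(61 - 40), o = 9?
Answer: -4740960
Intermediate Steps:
f = 840 (f = (31 + 9)*(61 - 40) = 40*21 = 840)
G(E) = 0
B(q, c) = 0 (B(q, c) = 0*c = 0)
((181 - 15)*(B(14, -10) - 2*17))*f = ((181 - 15)*(0 - 2*17))*840 = (166*(0 - 34))*840 = (166*(-34))*840 = -5644*840 = -4740960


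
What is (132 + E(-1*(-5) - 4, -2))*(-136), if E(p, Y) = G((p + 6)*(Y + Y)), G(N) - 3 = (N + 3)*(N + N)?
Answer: -208760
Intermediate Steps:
G(N) = 3 + 2*N*(3 + N) (G(N) = 3 + (N + 3)*(N + N) = 3 + (3 + N)*(2*N) = 3 + 2*N*(3 + N))
E(p, Y) = 3 + 8*Y²*(6 + p)² + 12*Y*(6 + p) (E(p, Y) = 3 + 2*((p + 6)*(Y + Y))² + 6*((p + 6)*(Y + Y)) = 3 + 2*((6 + p)*(2*Y))² + 6*((6 + p)*(2*Y)) = 3 + 2*(2*Y*(6 + p))² + 6*(2*Y*(6 + p)) = 3 + 2*(4*Y²*(6 + p)²) + 12*Y*(6 + p) = 3 + 8*Y²*(6 + p)² + 12*Y*(6 + p))
(132 + E(-1*(-5) - 4, -2))*(-136) = (132 + (3 + 8*(-2)²*(6 + (-1*(-5) - 4))² + 12*(-2)*(6 + (-1*(-5) - 4))))*(-136) = (132 + (3 + 8*4*(6 + (5 - 4))² + 12*(-2)*(6 + (5 - 4))))*(-136) = (132 + (3 + 8*4*(6 + 1)² + 12*(-2)*(6 + 1)))*(-136) = (132 + (3 + 8*4*7² + 12*(-2)*7))*(-136) = (132 + (3 + 8*4*49 - 168))*(-136) = (132 + (3 + 1568 - 168))*(-136) = (132 + 1403)*(-136) = 1535*(-136) = -208760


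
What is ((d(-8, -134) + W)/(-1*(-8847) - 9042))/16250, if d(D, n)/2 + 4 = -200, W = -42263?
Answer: 42671/3168750 ≈ 0.013466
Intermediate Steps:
d(D, n) = -408 (d(D, n) = -8 + 2*(-200) = -8 - 400 = -408)
((d(-8, -134) + W)/(-1*(-8847) - 9042))/16250 = ((-408 - 42263)/(-1*(-8847) - 9042))/16250 = -42671/(8847 - 9042)*(1/16250) = -42671/(-195)*(1/16250) = -42671*(-1/195)*(1/16250) = (42671/195)*(1/16250) = 42671/3168750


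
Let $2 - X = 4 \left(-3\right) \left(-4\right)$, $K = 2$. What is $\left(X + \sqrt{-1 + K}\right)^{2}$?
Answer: $2025$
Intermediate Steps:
$X = -46$ ($X = 2 - 4 \left(-3\right) \left(-4\right) = 2 - \left(-12\right) \left(-4\right) = 2 - 48 = -46$)
$\left(X + \sqrt{-1 + K}\right)^{2} = \left(-46 + \sqrt{-1 + 2}\right)^{2} = \left(-46 + \sqrt{1}\right)^{2} = \left(-46 + 1\right)^{2} = \left(-45\right)^{2} = 2025$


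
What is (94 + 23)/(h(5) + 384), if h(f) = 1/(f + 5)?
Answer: 1170/3841 ≈ 0.30461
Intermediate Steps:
h(f) = 1/(5 + f)
(94 + 23)/(h(5) + 384) = (94 + 23)/(1/(5 + 5) + 384) = 117/(1/10 + 384) = 117/(3841/10) = 117*(10/3841) = 1170/3841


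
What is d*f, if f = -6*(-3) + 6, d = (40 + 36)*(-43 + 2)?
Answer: -74784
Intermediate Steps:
d = -3116 (d = 76*(-41) = -3116)
f = 24 (f = 18 + 6 = 24)
d*f = -3116*24 = -74784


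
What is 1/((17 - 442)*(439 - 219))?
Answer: -1/93500 ≈ -1.0695e-5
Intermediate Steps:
1/((17 - 442)*(439 - 219)) = 1/(-425*220) = 1/(-93500) = -1/93500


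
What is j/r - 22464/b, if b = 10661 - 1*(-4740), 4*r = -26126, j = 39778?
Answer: -1518689188/201183263 ≈ -7.5488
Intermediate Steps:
r = -13063/2 (r = (¼)*(-26126) = -13063/2 ≈ -6531.5)
b = 15401 (b = 10661 + 4740 = 15401)
j/r - 22464/b = 39778/(-13063/2) - 22464/15401 = 39778*(-2/13063) - 22464*1/15401 = -79556/13063 - 22464/15401 = -1518689188/201183263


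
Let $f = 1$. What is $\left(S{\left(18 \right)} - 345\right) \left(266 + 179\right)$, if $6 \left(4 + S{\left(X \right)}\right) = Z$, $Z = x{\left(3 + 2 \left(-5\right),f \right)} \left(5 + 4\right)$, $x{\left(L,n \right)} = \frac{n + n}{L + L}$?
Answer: $- \frac{2175605}{14} \approx -1.554 \cdot 10^{5}$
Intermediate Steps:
$x{\left(L,n \right)} = \frac{n}{L}$ ($x{\left(L,n \right)} = \frac{2 n}{2 L} = 2 n \frac{1}{2 L} = \frac{n}{L}$)
$Z = - \frac{9}{7}$ ($Z = 1 \frac{1}{3 + 2 \left(-5\right)} \left(5 + 4\right) = 1 \frac{1}{3 - 10} \cdot 9 = 1 \frac{1}{-7} \cdot 9 = 1 \left(- \frac{1}{7}\right) 9 = \left(- \frac{1}{7}\right) 9 = - \frac{9}{7} \approx -1.2857$)
$S{\left(X \right)} = - \frac{59}{14}$ ($S{\left(X \right)} = -4 + \frac{1}{6} \left(- \frac{9}{7}\right) = -4 - \frac{3}{14} = - \frac{59}{14}$)
$\left(S{\left(18 \right)} - 345\right) \left(266 + 179\right) = \left(- \frac{59}{14} - 345\right) \left(266 + 179\right) = \left(- \frac{4889}{14}\right) 445 = - \frac{2175605}{14}$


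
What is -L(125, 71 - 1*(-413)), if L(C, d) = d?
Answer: -484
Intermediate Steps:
-L(125, 71 - 1*(-413)) = -(71 - 1*(-413)) = -(71 + 413) = -1*484 = -484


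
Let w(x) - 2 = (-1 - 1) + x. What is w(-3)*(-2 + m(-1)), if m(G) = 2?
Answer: 0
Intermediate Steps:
w(x) = x (w(x) = 2 + ((-1 - 1) + x) = 2 + (-2 + x) = x)
w(-3)*(-2 + m(-1)) = -3*(-2 + 2) = -3*0 = 0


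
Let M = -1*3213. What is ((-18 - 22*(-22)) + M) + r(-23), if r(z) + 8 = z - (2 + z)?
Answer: -2757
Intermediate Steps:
M = -3213
r(z) = -10 (r(z) = -8 + (z - (2 + z)) = -8 + (z + (-2 - z)) = -8 - 2 = -10)
((-18 - 22*(-22)) + M) + r(-23) = ((-18 - 22*(-22)) - 3213) - 10 = ((-18 + 484) - 3213) - 10 = (466 - 3213) - 10 = -2747 - 10 = -2757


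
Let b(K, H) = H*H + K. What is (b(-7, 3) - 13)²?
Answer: 121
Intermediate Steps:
b(K, H) = K + H² (b(K, H) = H² + K = K + H²)
(b(-7, 3) - 13)² = ((-7 + 3²) - 13)² = ((-7 + 9) - 13)² = (2 - 13)² = (-11)² = 121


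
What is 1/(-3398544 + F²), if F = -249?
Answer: -1/3336543 ≈ -2.9971e-7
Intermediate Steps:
1/(-3398544 + F²) = 1/(-3398544 + (-249)²) = 1/(-3398544 + 62001) = 1/(-3336543) = -1/3336543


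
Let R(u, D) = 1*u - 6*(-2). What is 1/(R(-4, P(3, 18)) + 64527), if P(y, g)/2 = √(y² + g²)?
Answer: 1/64535 ≈ 1.5495e-5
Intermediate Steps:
P(y, g) = 2*√(g² + y²) (P(y, g) = 2*√(y² + g²) = 2*√(g² + y²))
R(u, D) = 12 + u (R(u, D) = u + 12 = 12 + u)
1/(R(-4, P(3, 18)) + 64527) = 1/((12 - 4) + 64527) = 1/(8 + 64527) = 1/64535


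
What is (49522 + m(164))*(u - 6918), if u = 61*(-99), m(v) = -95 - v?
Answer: -638300691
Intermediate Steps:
u = -6039
(49522 + m(164))*(u - 6918) = (49522 + (-95 - 1*164))*(-6039 - 6918) = (49522 + (-95 - 164))*(-12957) = (49522 - 259)*(-12957) = 49263*(-12957) = -638300691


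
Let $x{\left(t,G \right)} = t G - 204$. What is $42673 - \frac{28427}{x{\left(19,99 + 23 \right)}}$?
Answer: $\frac{12883185}{302} \approx 42660.0$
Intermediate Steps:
$x{\left(t,G \right)} = -204 + G t$ ($x{\left(t,G \right)} = G t - 204 = -204 + G t$)
$42673 - \frac{28427}{x{\left(19,99 + 23 \right)}} = 42673 - \frac{28427}{-204 + \left(99 + 23\right) 19} = 42673 - \frac{28427}{-204 + 122 \cdot 19} = 42673 - \frac{28427}{-204 + 2318} = 42673 - \frac{28427}{2114} = 42673 - 28427 \cdot \frac{1}{2114} = 42673 - \frac{4061}{302} = \frac{12883185}{302}$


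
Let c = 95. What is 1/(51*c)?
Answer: 1/4845 ≈ 0.00020640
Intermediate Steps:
1/(51*c) = 1/(51*95) = 1/4845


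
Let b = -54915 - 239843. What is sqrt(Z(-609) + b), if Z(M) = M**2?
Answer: sqrt(76123) ≈ 275.90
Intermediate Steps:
b = -294758
sqrt(Z(-609) + b) = sqrt((-609)**2 - 294758) = sqrt(370881 - 294758) = sqrt(76123)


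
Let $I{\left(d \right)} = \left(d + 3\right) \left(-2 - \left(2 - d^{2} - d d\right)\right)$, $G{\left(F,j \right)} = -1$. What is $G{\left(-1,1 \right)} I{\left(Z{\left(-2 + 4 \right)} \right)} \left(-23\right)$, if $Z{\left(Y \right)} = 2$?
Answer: $460$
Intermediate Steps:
$I{\left(d \right)} = \left(-4 + 2 d^{2}\right) \left(3 + d\right)$ ($I{\left(d \right)} = \left(3 + d\right) \left(-2 + \left(\left(d^{2} + d^{2}\right) - 2\right)\right) = \left(3 + d\right) \left(-2 + \left(2 d^{2} - 2\right)\right) = \left(3 + d\right) \left(-2 + \left(-2 + 2 d^{2}\right)\right) = \left(3 + d\right) \left(-4 + 2 d^{2}\right) = \left(-4 + 2 d^{2}\right) \left(3 + d\right)$)
$G{\left(-1,1 \right)} I{\left(Z{\left(-2 + 4 \right)} \right)} \left(-23\right) = - (-12 - 8 + 2 \cdot 2^{3} + 6 \cdot 2^{2}) \left(-23\right) = - (-12 - 8 + 2 \cdot 8 + 6 \cdot 4) \left(-23\right) = - (-12 - 8 + 16 + 24) \left(-23\right) = \left(-1\right) 20 \left(-23\right) = \left(-20\right) \left(-23\right) = 460$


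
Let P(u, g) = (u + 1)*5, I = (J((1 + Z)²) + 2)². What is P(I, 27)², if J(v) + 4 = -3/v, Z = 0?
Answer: 16900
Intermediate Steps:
J(v) = -4 - 3/v
I = 25 (I = ((-4 - 3/(1 + 0)²) + 2)² = ((-4 - 3/(1²)) + 2)² = ((-4 - 3/1) + 2)² = ((-4 - 3*1) + 2)² = ((-4 - 3) + 2)² = (-7 + 2)² = (-5)² = 25)
P(u, g) = 5 + 5*u (P(u, g) = (1 + u)*5 = 5 + 5*u)
P(I, 27)² = (5 + 5*25)² = (5 + 125)² = 130² = 16900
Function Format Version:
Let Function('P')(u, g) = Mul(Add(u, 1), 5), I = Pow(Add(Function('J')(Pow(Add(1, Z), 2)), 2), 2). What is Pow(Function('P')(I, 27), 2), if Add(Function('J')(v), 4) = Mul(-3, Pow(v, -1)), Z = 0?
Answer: 16900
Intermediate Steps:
Function('J')(v) = Add(-4, Mul(-3, Pow(v, -1)))
I = 25 (I = Pow(Add(Add(-4, Mul(-3, Pow(Pow(Add(1, 0), 2), -1))), 2), 2) = Pow(Add(Add(-4, Mul(-3, Pow(Pow(1, 2), -1))), 2), 2) = Pow(Add(Add(-4, Mul(-3, Pow(1, -1))), 2), 2) = Pow(Add(Add(-4, Mul(-3, 1)), 2), 2) = Pow(Add(Add(-4, -3), 2), 2) = Pow(Add(-7, 2), 2) = Pow(-5, 2) = 25)
Function('P')(u, g) = Add(5, Mul(5, u)) (Function('P')(u, g) = Mul(Add(1, u), 5) = Add(5, Mul(5, u)))
Pow(Function('P')(I, 27), 2) = Pow(Add(5, Mul(5, 25)), 2) = Pow(Add(5, 125), 2) = Pow(130, 2) = 16900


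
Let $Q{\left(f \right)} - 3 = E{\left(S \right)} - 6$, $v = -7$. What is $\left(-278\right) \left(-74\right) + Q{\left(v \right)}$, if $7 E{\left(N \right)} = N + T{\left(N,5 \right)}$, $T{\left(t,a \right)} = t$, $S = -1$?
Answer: $\frac{143981}{7} \approx 20569.0$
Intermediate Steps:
$E{\left(N \right)} = \frac{2 N}{7}$ ($E{\left(N \right)} = \frac{N + N}{7} = \frac{2 N}{7}$)
$Q{\left(f \right)} = - \frac{23}{7}$ ($Q{\left(f \right)} = 3 + \left(\frac{2}{7} \left(-1\right) - 6\right) = 3 - \frac{44}{7} = - \frac{23}{7}$)
$\left(-278\right) \left(-74\right) + Q{\left(v \right)} = \left(-278\right) \left(-74\right) - \frac{23}{7} = 20572 - \frac{23}{7} = \frac{143981}{7}$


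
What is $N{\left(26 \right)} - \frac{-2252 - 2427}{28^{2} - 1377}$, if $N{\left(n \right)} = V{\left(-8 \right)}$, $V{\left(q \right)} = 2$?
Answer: $- \frac{3493}{593} \approx -5.8904$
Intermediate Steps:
$N{\left(n \right)} = 2$
$N{\left(26 \right)} - \frac{-2252 - 2427}{28^{2} - 1377} = 2 - \frac{-2252 - 2427}{28^{2} - 1377} = 2 - - \frac{4679}{784 - 1377} = 2 - - \frac{4679}{-593} = 2 - \left(-4679\right) \left(- \frac{1}{593}\right) = 2 - \frac{4679}{593} = - \frac{3493}{593}$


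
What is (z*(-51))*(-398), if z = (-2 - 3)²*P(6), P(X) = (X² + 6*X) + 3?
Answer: 38058750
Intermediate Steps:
P(X) = 3 + X² + 6*X
z = 1875 (z = (-2 - 3)²*(3 + 6² + 6*6) = (-5)²*(3 + 36 + 36) = 25*75 = 1875)
(z*(-51))*(-398) = (1875*(-51))*(-398) = -95625*(-398) = 38058750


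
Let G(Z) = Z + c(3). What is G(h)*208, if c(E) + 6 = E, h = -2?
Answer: -1040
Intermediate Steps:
c(E) = -6 + E
G(Z) = -3 + Z (G(Z) = Z + (-6 + 3) = Z - 3 = -3 + Z)
G(h)*208 = (-3 - 2)*208 = -5*208 = -1040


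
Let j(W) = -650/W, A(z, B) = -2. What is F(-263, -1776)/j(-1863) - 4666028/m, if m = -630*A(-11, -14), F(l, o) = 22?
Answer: -74531896/20475 ≈ -3640.1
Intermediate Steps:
m = 1260 (m = -630*(-2) = 1260)
F(-263, -1776)/j(-1863) - 4666028/m = 22/((-650/(-1863))) - 4666028/1260 = 22/((-650*(-1/1863))) - 4666028*1/1260 = 22/(650/1863) - 1166507/315 = 22*(1863/650) - 1166507/315 = 20493/325 - 1166507/315 = -74531896/20475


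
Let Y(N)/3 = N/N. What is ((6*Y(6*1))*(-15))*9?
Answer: -2430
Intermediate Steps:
Y(N) = 3 (Y(N) = 3*(N/N) = 3*1 = 3)
((6*Y(6*1))*(-15))*9 = ((6*3)*(-15))*9 = (18*(-15))*9 = -270*9 = -2430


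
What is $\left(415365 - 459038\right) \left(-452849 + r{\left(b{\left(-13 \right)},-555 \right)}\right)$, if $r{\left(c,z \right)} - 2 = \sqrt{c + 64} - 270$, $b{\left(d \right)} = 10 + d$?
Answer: $19788978741 - 43673 \sqrt{61} \approx 1.9789 \cdot 10^{10}$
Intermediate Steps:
$r{\left(c,z \right)} = -268 + \sqrt{64 + c}$ ($r{\left(c,z \right)} = 2 + \left(\sqrt{c + 64} - 270\right) = 2 + \left(\sqrt{64 + c} - 270\right) = 2 + \left(-270 + \sqrt{64 + c}\right) = -268 + \sqrt{64 + c}$)
$\left(415365 - 459038\right) \left(-452849 + r{\left(b{\left(-13 \right)},-555 \right)}\right) = \left(415365 - 459038\right) \left(-452849 - \left(268 - \sqrt{64 + \left(10 - 13\right)}\right)\right) = - 43673 \left(-452849 - \left(268 - \sqrt{64 - 3}\right)\right) = - 43673 \left(-452849 - \left(268 - \sqrt{61}\right)\right) = - 43673 \left(-453117 + \sqrt{61}\right) = 19788978741 - 43673 \sqrt{61}$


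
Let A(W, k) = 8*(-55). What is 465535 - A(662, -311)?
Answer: 465975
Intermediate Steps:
A(W, k) = -440
465535 - A(662, -311) = 465535 - 1*(-440) = 465535 + 440 = 465975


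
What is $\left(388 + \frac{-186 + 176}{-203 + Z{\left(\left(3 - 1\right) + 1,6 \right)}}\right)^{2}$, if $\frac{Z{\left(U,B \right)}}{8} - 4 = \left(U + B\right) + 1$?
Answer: $\frac{1247361124}{8281} \approx 1.5063 \cdot 10^{5}$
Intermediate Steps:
$Z{\left(U,B \right)} = 40 + 8 B + 8 U$ ($Z{\left(U,B \right)} = 32 + 8 \left(\left(U + B\right) + 1\right) = 32 + 8 \left(\left(B + U\right) + 1\right) = 32 + 8 \left(1 + B + U\right) = 32 + \left(8 + 8 B + 8 U\right) = 40 + 8 B + 8 U$)
$\left(388 + \frac{-186 + 176}{-203 + Z{\left(\left(3 - 1\right) + 1,6 \right)}}\right)^{2} = \left(388 + \frac{-186 + 176}{-203 + \left(40 + 8 \cdot 6 + 8 \left(\left(3 - 1\right) + 1\right)\right)}\right)^{2} = \left(388 - \frac{10}{-203 + \left(40 + 48 + 8 \left(2 + 1\right)\right)}\right)^{2} = \left(388 - \frac{10}{-203 + \left(40 + 48 + 8 \cdot 3\right)}\right)^{2} = \left(388 - \frac{10}{-203 + \left(40 + 48 + 24\right)}\right)^{2} = \left(388 - \frac{10}{-203 + 112}\right)^{2} = \left(388 - \frac{10}{-91}\right)^{2} = \left(388 - - \frac{10}{91}\right)^{2} = \left(388 + \frac{10}{91}\right)^{2} = \left(\frac{35318}{91}\right)^{2} = \frac{1247361124}{8281}$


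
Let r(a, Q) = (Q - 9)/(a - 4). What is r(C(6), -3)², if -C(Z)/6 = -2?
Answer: 9/4 ≈ 2.2500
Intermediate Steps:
C(Z) = 12 (C(Z) = -6*(-2) = 12)
r(a, Q) = (-9 + Q)/(-4 + a)
r(C(6), -3)² = ((-9 - 3)/(-4 + 12))² = (-12/8)² = ((⅛)*(-12))² = (-3/2)² = 9/4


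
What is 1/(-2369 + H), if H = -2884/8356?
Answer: -2089/4949562 ≈ -0.00042206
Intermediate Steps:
H = -721/2089 (H = -2884*1/8356 = -721/2089 ≈ -0.34514)
1/(-2369 + H) = 1/(-2369 - 721/2089) = 1/(-4949562/2089) = -2089/4949562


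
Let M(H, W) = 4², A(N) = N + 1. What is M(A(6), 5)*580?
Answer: 9280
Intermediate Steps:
A(N) = 1 + N
M(H, W) = 16
M(A(6), 5)*580 = 16*580 = 9280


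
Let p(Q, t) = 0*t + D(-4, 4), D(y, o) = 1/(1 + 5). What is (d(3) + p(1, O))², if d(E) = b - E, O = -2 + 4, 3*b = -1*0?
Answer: 289/36 ≈ 8.0278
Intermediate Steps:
D(y, o) = ⅙ (D(y, o) = 1/6 = ⅙)
b = 0 (b = (-1*0)/3 = (⅓)*0 = 0)
O = 2
p(Q, t) = ⅙ (p(Q, t) = 0*t + ⅙ = 0 + ⅙ = ⅙)
d(E) = -E (d(E) = 0 - E = -E)
(d(3) + p(1, O))² = (-1*3 + ⅙)² = (-3 + ⅙)² = (-17/6)² = 289/36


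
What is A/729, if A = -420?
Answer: -140/243 ≈ -0.57613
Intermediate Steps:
A/729 = -420/729 = -420*1/729 = -140/243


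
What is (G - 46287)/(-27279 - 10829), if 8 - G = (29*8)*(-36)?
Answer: 37927/38108 ≈ 0.99525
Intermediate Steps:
G = 8360 (G = 8 - 29*8*(-36) = 8 - 232*(-36) = 8 - 1*(-8352) = 8 + 8352 = 8360)
(G - 46287)/(-27279 - 10829) = (8360 - 46287)/(-27279 - 10829) = -37927/(-38108) = -37927*(-1/38108) = 37927/38108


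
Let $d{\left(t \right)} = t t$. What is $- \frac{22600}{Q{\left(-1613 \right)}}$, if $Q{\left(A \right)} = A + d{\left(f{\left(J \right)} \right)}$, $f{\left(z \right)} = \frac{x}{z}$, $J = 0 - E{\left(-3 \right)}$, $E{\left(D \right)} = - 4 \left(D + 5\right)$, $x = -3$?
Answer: $\frac{1446400}{103223} \approx 14.012$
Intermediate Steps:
$E{\left(D \right)} = -20 - 4 D$ ($E{\left(D \right)} = - 4 \left(5 + D\right) = -20 - 4 D$)
$J = 8$ ($J = 0 - \left(-20 - -12\right) = 0 - \left(-20 + 12\right) = 0 - -8 = 0 + 8 = 8$)
$f{\left(z \right)} = - \frac{3}{z}$
$d{\left(t \right)} = t^{2}$
$Q{\left(A \right)} = \frac{9}{64} + A$ ($Q{\left(A \right)} = A + \left(- \frac{3}{8}\right)^{2} = A + \frac{9}{64} = \frac{9}{64} + A$)
$- \frac{22600}{Q{\left(-1613 \right)}} = - \frac{22600}{\frac{9}{64} - 1613} = - \frac{22600}{- \frac{103223}{64}} = \left(-22600\right) \left(- \frac{64}{103223}\right) = \frac{1446400}{103223}$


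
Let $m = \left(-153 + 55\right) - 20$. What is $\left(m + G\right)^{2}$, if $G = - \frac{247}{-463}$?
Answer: $\frac{2957945769}{214369} \approx 13798.0$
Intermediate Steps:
$m = -118$ ($m = -98 - 20 = -118$)
$G = \frac{247}{463}$ ($G = \left(-247\right) \left(- \frac{1}{463}\right) = \frac{247}{463} \approx 0.53348$)
$\left(m + G\right)^{2} = \left(-118 + \frac{247}{463}\right)^{2} = \left(- \frac{54387}{463}\right)^{2} = \frac{2957945769}{214369}$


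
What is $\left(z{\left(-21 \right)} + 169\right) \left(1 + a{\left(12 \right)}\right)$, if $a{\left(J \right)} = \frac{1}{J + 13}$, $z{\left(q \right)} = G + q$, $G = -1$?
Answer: $\frac{3822}{25} \approx 152.88$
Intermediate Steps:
$z{\left(q \right)} = -1 + q$
$a{\left(J \right)} = \frac{1}{13 + J}$
$\left(z{\left(-21 \right)} + 169\right) \left(1 + a{\left(12 \right)}\right) = \left(\left(-1 - 21\right) + 169\right) \left(1 + \frac{1}{13 + 12}\right) = \left(-22 + 169\right) \left(1 + \frac{1}{25}\right) = 147 \left(1 + \frac{1}{25}\right) = 147 \cdot \frac{26}{25} = \frac{3822}{25}$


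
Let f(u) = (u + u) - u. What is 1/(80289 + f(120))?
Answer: 1/80409 ≈ 1.2436e-5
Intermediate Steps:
f(u) = u (f(u) = 2*u - u = u)
1/(80289 + f(120)) = 1/(80289 + 120) = 1/80409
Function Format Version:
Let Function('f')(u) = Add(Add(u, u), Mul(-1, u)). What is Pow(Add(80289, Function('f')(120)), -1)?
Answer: Rational(1, 80409) ≈ 1.2436e-5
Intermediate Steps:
Function('f')(u) = u (Function('f')(u) = Add(Mul(2, u), Mul(-1, u)) = u)
Pow(Add(80289, Function('f')(120)), -1) = Pow(Add(80289, 120), -1) = Pow(80409, -1) = Rational(1, 80409)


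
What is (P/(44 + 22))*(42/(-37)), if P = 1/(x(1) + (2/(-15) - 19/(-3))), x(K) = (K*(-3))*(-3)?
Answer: -35/30932 ≈ -0.0011315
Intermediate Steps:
x(K) = 9*K (x(K) = -3*K*(-3) = 9*K)
P = 5/76 (P = 1/(9*1 + (2/(-15) - 19/(-3))) = 1/(9 + (2*(-1/15) - 19*(-1/3))) = 1/(9 + (-2/15 + 19/3)) = 1/(9 + 31/5) = 1/(76/5) = 5/76 ≈ 0.065789)
(P/(44 + 22))*(42/(-37)) = ((5/76)/(44 + 22))*(42/(-37)) = ((5/76)/66)*(42*(-1/37)) = ((1/66)*(5/76))*(-42/37) = (5/5016)*(-42/37) = -35/30932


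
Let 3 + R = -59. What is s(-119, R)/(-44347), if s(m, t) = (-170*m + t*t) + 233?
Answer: -24307/44347 ≈ -0.54811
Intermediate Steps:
R = -62 (R = -3 - 59 = -62)
s(m, t) = 233 + t² - 170*m (s(m, t) = (-170*m + t²) + 233 = (t² - 170*m) + 233 = 233 + t² - 170*m)
s(-119, R)/(-44347) = (233 + (-62)² - 170*(-119))/(-44347) = (233 + 3844 + 20230)*(-1/44347) = 24307*(-1/44347) = -24307/44347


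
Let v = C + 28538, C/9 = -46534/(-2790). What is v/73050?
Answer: 1482219/3774250 ≈ 0.39272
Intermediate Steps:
C = 23267/155 (C = 9*(-46534/(-2790)) = 9*(-46534*(-1/2790)) = 9*(23267/1395) = 23267/155 ≈ 150.11)
v = 4446657/155 (v = 23267/155 + 28538 = 4446657/155 ≈ 28688.)
v/73050 = (4446657/155)/73050 = (4446657/155)*(1/73050) = 1482219/3774250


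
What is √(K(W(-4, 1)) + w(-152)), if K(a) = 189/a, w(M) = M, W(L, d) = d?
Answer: √37 ≈ 6.0828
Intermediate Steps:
√(K(W(-4, 1)) + w(-152)) = √(189/1 - 152) = √(189*1 - 152) = √(189 - 152) = √37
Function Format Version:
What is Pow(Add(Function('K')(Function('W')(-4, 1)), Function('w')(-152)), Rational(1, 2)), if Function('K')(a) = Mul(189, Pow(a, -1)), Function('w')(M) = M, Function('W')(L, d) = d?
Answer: Pow(37, Rational(1, 2)) ≈ 6.0828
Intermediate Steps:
Pow(Add(Function('K')(Function('W')(-4, 1)), Function('w')(-152)), Rational(1, 2)) = Pow(Add(Mul(189, Pow(1, -1)), -152), Rational(1, 2)) = Pow(Add(Mul(189, 1), -152), Rational(1, 2)) = Pow(Add(189, -152), Rational(1, 2)) = Pow(37, Rational(1, 2))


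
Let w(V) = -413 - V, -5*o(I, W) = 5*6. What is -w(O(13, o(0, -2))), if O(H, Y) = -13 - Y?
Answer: 406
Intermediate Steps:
o(I, W) = -6
-w(O(13, o(0, -2))) = -(-413 - (-13 - 1*(-6))) = -(-413 - (-13 + 6)) = -(-413 - 1*(-7)) = -(-413 + 7) = -1*(-406) = 406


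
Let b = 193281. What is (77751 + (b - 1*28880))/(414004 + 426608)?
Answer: 60538/210153 ≈ 0.28807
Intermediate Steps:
(77751 + (b - 1*28880))/(414004 + 426608) = (77751 + (193281 - 1*28880))/(414004 + 426608) = (77751 + (193281 - 28880))/840612 = (77751 + 164401)*(1/840612) = 242152*(1/840612) = 60538/210153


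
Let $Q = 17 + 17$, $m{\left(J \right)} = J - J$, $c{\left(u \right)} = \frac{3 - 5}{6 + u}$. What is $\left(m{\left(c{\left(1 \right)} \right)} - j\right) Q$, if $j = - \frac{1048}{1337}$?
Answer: $\frac{35632}{1337} \approx 26.651$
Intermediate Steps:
$c{\left(u \right)} = - \frac{2}{6 + u}$
$m{\left(J \right)} = 0$
$Q = 34$
$j = - \frac{1048}{1337}$ ($j = \left(-1048\right) \frac{1}{1337} = - \frac{1048}{1337} \approx -0.78384$)
$\left(m{\left(c{\left(1 \right)} \right)} - j\right) Q = \left(0 - - \frac{1048}{1337}\right) 34 = \left(0 + \frac{1048}{1337}\right) 34 = \frac{1048}{1337} \cdot 34 = \frac{35632}{1337}$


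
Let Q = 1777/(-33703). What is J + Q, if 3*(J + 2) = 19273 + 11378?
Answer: 344274368/33703 ≈ 10215.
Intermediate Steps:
J = 10215 (J = -2 + (19273 + 11378)/3 = -2 + (⅓)*30651 = -2 + 10217 = 10215)
Q = -1777/33703 (Q = 1777*(-1/33703) = -1777/33703 ≈ -0.052725)
J + Q = 10215 - 1777/33703 = 344274368/33703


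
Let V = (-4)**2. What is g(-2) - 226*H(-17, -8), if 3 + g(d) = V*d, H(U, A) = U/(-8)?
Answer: -2061/4 ≈ -515.25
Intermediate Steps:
V = 16
H(U, A) = -U/8 (H(U, A) = U*(-1/8) = -U/8)
g(d) = -3 + 16*d
g(-2) - 226*H(-17, -8) = (-3 + 16*(-2)) - (-113)*(-17)/4 = (-3 - 32) - 226*17/8 = -35 - 1921/4 = -2061/4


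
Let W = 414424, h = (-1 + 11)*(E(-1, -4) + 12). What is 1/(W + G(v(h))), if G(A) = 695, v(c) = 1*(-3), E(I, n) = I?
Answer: 1/415119 ≈ 2.4089e-6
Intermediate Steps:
h = 110 (h = (-1 + 11)*(-1 + 12) = 10*11 = 110)
v(c) = -3
1/(W + G(v(h))) = 1/(414424 + 695) = 1/415119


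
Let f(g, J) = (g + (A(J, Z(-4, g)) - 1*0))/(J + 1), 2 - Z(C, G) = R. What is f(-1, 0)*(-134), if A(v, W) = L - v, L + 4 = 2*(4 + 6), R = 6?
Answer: -2010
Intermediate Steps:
Z(C, G) = -4 (Z(C, G) = 2 - 1*6 = 2 - 6 = -4)
L = 16 (L = -4 + 2*(4 + 6) = -4 + 2*10 = -4 + 20 = 16)
A(v, W) = 16 - v
f(g, J) = (16 + g - J)/(1 + J) (f(g, J) = (g + ((16 - J) - 1*0))/(J + 1) = (g + ((16 - J) + 0))/(1 + J) = (g + (16 - J))/(1 + J) = (16 + g - J)/(1 + J))
f(-1, 0)*(-134) = ((16 - 1 - 1*0)/(1 + 0))*(-134) = ((16 - 1 + 0)/1)*(-134) = (1*15)*(-134) = 15*(-134) = -2010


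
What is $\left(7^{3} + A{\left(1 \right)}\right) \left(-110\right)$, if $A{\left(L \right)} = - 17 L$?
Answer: $-35860$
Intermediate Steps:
$\left(7^{3} + A{\left(1 \right)}\right) \left(-110\right) = \left(7^{3} - 17\right) \left(-110\right) = \left(343 - 17\right) \left(-110\right) = 326 \left(-110\right) = -35860$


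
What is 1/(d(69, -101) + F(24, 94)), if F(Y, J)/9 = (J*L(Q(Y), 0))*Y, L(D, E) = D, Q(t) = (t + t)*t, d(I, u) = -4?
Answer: 1/23390204 ≈ 4.2753e-8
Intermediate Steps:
Q(t) = 2*t² (Q(t) = (2*t)*t = 2*t²)
F(Y, J) = 18*J*Y³ (F(Y, J) = 9*((J*(2*Y²))*Y) = 9*((2*J*Y²)*Y) = 9*(2*J*Y³) = 18*J*Y³)
1/(d(69, -101) + F(24, 94)) = 1/(-4 + 18*94*24³) = 1/(-4 + 18*94*13824) = 1/(-4 + 23390208) = 1/23390204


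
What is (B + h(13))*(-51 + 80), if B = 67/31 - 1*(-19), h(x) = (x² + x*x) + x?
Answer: 334573/31 ≈ 10793.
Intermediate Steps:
h(x) = x + 2*x² (h(x) = (x² + x²) + x = 2*x² + x = x + 2*x²)
B = 656/31 (B = 67*(1/31) + 19 = 67/31 + 19 = 656/31 ≈ 21.161)
(B + h(13))*(-51 + 80) = (656/31 + 13*(1 + 2*13))*(-51 + 80) = (656/31 + 13*(1 + 26))*29 = (656/31 + 13*27)*29 = (656/31 + 351)*29 = (11537/31)*29 = 334573/31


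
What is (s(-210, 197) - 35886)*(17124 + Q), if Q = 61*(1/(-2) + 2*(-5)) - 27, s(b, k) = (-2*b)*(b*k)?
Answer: -286528828059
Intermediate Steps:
s(b, k) = -2*k*b²
Q = -1335/2 (Q = 61*(-½ - 10) - 27 = 61*(-21/2) - 27 = -1281/2 - 27 = -1335/2 ≈ -667.50)
(s(-210, 197) - 35886)*(17124 + Q) = (-2*197*(-210)² - 35886)*(17124 - 1335/2) = (-2*197*44100 - 35886)*(32913/2) = (-17375400 - 35886)*(32913/2) = -17411286*32913/2 = -286528828059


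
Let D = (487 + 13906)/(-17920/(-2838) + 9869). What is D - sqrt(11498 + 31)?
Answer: 20423667/14013071 - 3*sqrt(1281) ≈ -105.92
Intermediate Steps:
D = 20423667/14013071 (D = 14393/(-17920*(-1/2838) + 9869) = 14393/(8960/1419 + 9869) = 14393/(14013071/1419) = 14393*(1419/14013071) = 20423667/14013071 ≈ 1.4575)
D - sqrt(11498 + 31) = 20423667/14013071 - sqrt(11498 + 31) = 20423667/14013071 - sqrt(11529) = 20423667/14013071 - 3*sqrt(1281)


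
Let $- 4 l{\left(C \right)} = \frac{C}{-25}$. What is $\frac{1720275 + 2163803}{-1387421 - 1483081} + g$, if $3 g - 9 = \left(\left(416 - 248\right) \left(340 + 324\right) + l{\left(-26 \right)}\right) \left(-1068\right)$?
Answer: $- \frac{1424932183749136}{35881275} \approx -3.9712 \cdot 10^{7}$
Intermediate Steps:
$l{\left(C \right)} = \frac{C}{100}$ ($l{\left(C \right)} = - \frac{C \frac{1}{-25}}{4} = - \frac{C \left(- \frac{1}{25}\right)}{4} = - \frac{\left(- \frac{1}{25}\right) C}{4} = \frac{C}{100}$)
$g = - \frac{992810411}{25}$ ($g = 3 + \frac{\left(\left(416 - 248\right) \left(340 + 324\right) + \frac{1}{100} \left(-26\right)\right) \left(-1068\right)}{3} = 3 + \frac{\left(168 \cdot 664 - \frac{13}{50}\right) \left(-1068\right)}{3} = 3 + \frac{\left(111552 - \frac{13}{50}\right) \left(-1068\right)}{3} = 3 + \frac{\frac{5577587}{50} \left(-1068\right)}{3} = 3 + \frac{1}{3} \left(- \frac{2978431458}{25}\right) = 3 - \frac{992810486}{25} = - \frac{992810411}{25} \approx -3.9712 \cdot 10^{7}$)
$\frac{1720275 + 2163803}{-1387421 - 1483081} + g = \frac{1720275 + 2163803}{-1387421 - 1483081} - \frac{992810411}{25} = \frac{3884078}{-2870502} - \frac{992810411}{25} = 3884078 \left(- \frac{1}{2870502}\right) - \frac{992810411}{25} = - \frac{1942039}{1435251} - \frac{992810411}{25} = - \frac{1424932183749136}{35881275}$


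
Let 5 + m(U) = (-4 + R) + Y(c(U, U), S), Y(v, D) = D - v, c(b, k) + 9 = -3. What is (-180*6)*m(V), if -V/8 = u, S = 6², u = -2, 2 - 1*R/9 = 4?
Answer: -22680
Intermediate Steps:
R = -18 (R = 18 - 9*4 = 18 - 36 = -18)
c(b, k) = -12 (c(b, k) = -9 - 3 = -12)
S = 36
V = 16 (V = -8*(-2) = 16)
m(U) = 21 (m(U) = -5 + ((-4 - 18) + (36 - 1*(-12))) = -5 + (-22 + (36 + 12)) = -5 + (-22 + 48) = -5 + 26 = 21)
(-180*6)*m(V) = -180*6*21 = -45*24*21 = -1080*21 = -22680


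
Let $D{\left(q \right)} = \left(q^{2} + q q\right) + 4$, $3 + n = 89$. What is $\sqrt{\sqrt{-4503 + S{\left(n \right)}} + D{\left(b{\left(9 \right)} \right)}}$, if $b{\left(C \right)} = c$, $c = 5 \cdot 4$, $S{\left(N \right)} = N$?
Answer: $\sqrt{804 + i \sqrt{4417}} \approx 28.379 + 1.1709 i$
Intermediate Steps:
$n = 86$ ($n = -3 + 89 = 86$)
$c = 20$
$b{\left(C \right)} = 20$
$D{\left(q \right)} = 4 + 2 q^{2}$ ($D{\left(q \right)} = \left(q^{2} + q^{2}\right) + 4 = 2 q^{2} + 4 = 4 + 2 q^{2}$)
$\sqrt{\sqrt{-4503 + S{\left(n \right)}} + D{\left(b{\left(9 \right)} \right)}} = \sqrt{\sqrt{-4503 + 86} + \left(4 + 2 \cdot 20^{2}\right)} = \sqrt{\sqrt{-4417} + \left(4 + 2 \cdot 400\right)} = \sqrt{i \sqrt{4417} + \left(4 + 800\right)} = \sqrt{i \sqrt{4417} + 804} = \sqrt{804 + i \sqrt{4417}}$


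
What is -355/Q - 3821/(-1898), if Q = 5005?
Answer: 283851/146146 ≈ 1.9422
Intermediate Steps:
-355/Q - 3821/(-1898) = -355/5005 - 3821/(-1898) = -355*1/5005 - 3821*(-1/1898) = -71/1001 + 3821/1898 = 283851/146146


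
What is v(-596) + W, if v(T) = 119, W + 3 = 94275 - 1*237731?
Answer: -143340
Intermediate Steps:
W = -143459 (W = -3 + (94275 - 1*237731) = -3 + (94275 - 237731) = -3 - 143456 = -143459)
v(-596) + W = 119 - 143459 = -143340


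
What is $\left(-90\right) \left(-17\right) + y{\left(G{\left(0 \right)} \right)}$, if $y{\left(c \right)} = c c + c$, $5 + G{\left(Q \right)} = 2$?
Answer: $1536$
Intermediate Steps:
$G{\left(Q \right)} = -3$ ($G{\left(Q \right)} = -5 + 2 = -3$)
$y{\left(c \right)} = c + c^{2}$ ($y{\left(c \right)} = c^{2} + c = c + c^{2}$)
$\left(-90\right) \left(-17\right) + y{\left(G{\left(0 \right)} \right)} = \left(-90\right) \left(-17\right) - 3 \left(1 - 3\right) = 1530 - -6 = 1530 + 6 = 1536$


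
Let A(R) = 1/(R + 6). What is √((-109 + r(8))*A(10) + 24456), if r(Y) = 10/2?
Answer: √97798/2 ≈ 156.36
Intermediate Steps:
r(Y) = 5 (r(Y) = 10*(½) = 5)
A(R) = 1/(6 + R)
√((-109 + r(8))*A(10) + 24456) = √((-109 + 5)/(6 + 10) + 24456) = √(-104/16 + 24456) = √(-104*1/16 + 24456) = √(-13/2 + 24456) = √(48899/2) = √97798/2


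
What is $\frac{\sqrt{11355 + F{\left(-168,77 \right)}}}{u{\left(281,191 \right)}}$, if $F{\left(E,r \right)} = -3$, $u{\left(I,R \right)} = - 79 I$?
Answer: $- \frac{2 \sqrt{2838}}{22199} \approx -0.0047996$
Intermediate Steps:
$\frac{\sqrt{11355 + F{\left(-168,77 \right)}}}{u{\left(281,191 \right)}} = \frac{\sqrt{11355 - 3}}{\left(-79\right) 281} = \frac{\sqrt{11352}}{-22199} = 2 \sqrt{2838} \left(- \frac{1}{22199}\right) = - \frac{2 \sqrt{2838}}{22199}$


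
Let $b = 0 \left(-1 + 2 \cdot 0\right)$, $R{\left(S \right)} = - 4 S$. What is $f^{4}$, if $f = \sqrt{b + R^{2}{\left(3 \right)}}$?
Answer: $20736$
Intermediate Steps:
$b = 0$ ($b = 0 \left(-1 + 0\right) = 0 \left(-1\right) = 0$)
$f = 12$ ($f = \sqrt{0 + \left(\left(-4\right) 3\right)^{2}} = \sqrt{0 + \left(-12\right)^{2}} = \sqrt{0 + 144} = \sqrt{144} = 12$)
$f^{4} = 12^{4} = 20736$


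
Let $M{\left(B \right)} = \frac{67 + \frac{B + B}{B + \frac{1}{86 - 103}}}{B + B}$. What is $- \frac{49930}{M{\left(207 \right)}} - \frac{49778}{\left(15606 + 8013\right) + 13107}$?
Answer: $- \frac{166921913436262}{557188509} \approx -2.9958 \cdot 10^{5}$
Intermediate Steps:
$M{\left(B \right)} = \frac{67 + \frac{2 B}{- \frac{1}{17} + B}}{2 B}$ ($M{\left(B \right)} = \frac{67 + \frac{2 B}{B + \frac{1}{-17}}}{2 B} = \left(67 + \frac{2 B}{B - \frac{1}{17}}\right) \frac{1}{2 B} = \left(67 + \frac{2 B}{- \frac{1}{17} + B}\right) \frac{1}{2 B} = \frac{67 + \frac{2 B}{- \frac{1}{17} + B}}{2 B}$)
$- \frac{49930}{M{\left(207 \right)}} - \frac{49778}{\left(15606 + 8013\right) + 13107} = - \frac{49930}{\frac{1}{2} \cdot \frac{1}{207} \frac{1}{-1 + 17 \cdot 207} \left(-67 + 1173 \cdot 207\right)} - \frac{49778}{\left(15606 + 8013\right) + 13107} = - \frac{49930}{\frac{1}{2} \cdot \frac{1}{207} \frac{1}{-1 + 3519} \left(-67 + 242811\right)} - \frac{49778}{23619 + 13107} = - \frac{49930}{\frac{1}{2} \cdot \frac{1}{207} \cdot \frac{1}{3518} \cdot 242744} - \frac{49778}{36726} = - \frac{49930}{\frac{1}{2} \cdot \frac{1}{207} \cdot \frac{1}{3518} \cdot 242744} - \frac{24889}{18363} = - \frac{49930}{\frac{60686}{364113}} - \frac{24889}{18363} = \left(-49930\right) \frac{364113}{60686} - \frac{24889}{18363} = - \frac{9090081045}{30343} - \frac{24889}{18363} = - \frac{166921913436262}{557188509}$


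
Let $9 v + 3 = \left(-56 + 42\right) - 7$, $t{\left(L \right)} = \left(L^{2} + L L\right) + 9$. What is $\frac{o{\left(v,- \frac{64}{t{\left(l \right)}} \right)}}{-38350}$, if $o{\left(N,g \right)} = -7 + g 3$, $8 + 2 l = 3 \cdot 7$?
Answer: $\frac{1693}{7171450} \approx 0.00023607$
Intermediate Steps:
$l = \frac{13}{2}$ ($l = -4 + \frac{3 \cdot 7}{2} = -4 + \frac{1}{2} \cdot 21 = -4 + \frac{21}{2} = \frac{13}{2} \approx 6.5$)
$t{\left(L \right)} = 9 + 2 L^{2}$ ($t{\left(L \right)} = \left(L^{2} + L^{2}\right) + 9 = 2 L^{2} + 9 = 9 + 2 L^{2}$)
$v = - \frac{8}{3}$ ($v = - \frac{1}{3} + \frac{\left(-56 + 42\right) - 7}{9} = - \frac{1}{3} + \frac{-14 - 7}{9} = - \frac{1}{3} + \frac{1}{9} \left(-21\right) = - \frac{1}{3} - \frac{7}{3} = - \frac{8}{3} \approx -2.6667$)
$o{\left(N,g \right)} = -7 + 3 g$
$\frac{o{\left(v,- \frac{64}{t{\left(l \right)}} \right)}}{-38350} = \frac{-7 + 3 \left(- \frac{64}{9 + 2 \left(\frac{13}{2}\right)^{2}}\right)}{-38350} = \left(-7 + 3 \left(- \frac{64}{9 + 2 \cdot \frac{169}{4}}\right)\right) \left(- \frac{1}{38350}\right) = \left(-7 + 3 \left(- \frac{64}{9 + \frac{169}{2}}\right)\right) \left(- \frac{1}{38350}\right) = \left(-7 + 3 \left(- \frac{64}{\frac{187}{2}}\right)\right) \left(- \frac{1}{38350}\right) = \left(-7 + 3 \left(\left(-64\right) \frac{2}{187}\right)\right) \left(- \frac{1}{38350}\right) = \left(-7 + 3 \left(- \frac{128}{187}\right)\right) \left(- \frac{1}{38350}\right) = \left(-7 - \frac{384}{187}\right) \left(- \frac{1}{38350}\right) = \left(- \frac{1693}{187}\right) \left(- \frac{1}{38350}\right) = \frac{1693}{7171450}$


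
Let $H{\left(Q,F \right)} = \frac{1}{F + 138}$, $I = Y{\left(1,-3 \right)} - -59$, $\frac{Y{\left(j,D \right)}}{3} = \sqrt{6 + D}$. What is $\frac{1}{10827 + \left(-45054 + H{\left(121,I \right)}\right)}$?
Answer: $- \frac{1327391317}{45432615864241} + \frac{3 \sqrt{3}}{45432615864241} \approx -2.9217 \cdot 10^{-5}$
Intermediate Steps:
$Y{\left(j,D \right)} = 3 \sqrt{6 + D}$
$I = 59 + 3 \sqrt{3}$ ($I = 3 \sqrt{6 - 3} - -59 = 3 \sqrt{3} + 59 = 59 + 3 \sqrt{3} \approx 64.196$)
$H{\left(Q,F \right)} = \frac{1}{138 + F}$
$\frac{1}{10827 + \left(-45054 + H{\left(121,I \right)}\right)} = \frac{1}{10827 - \left(45054 - \frac{1}{138 + \left(59 + 3 \sqrt{3}\right)}\right)} = \frac{1}{10827 - \left(45054 - \frac{1}{197 + 3 \sqrt{3}}\right)} = \frac{1}{-34227 + \frac{1}{197 + 3 \sqrt{3}}}$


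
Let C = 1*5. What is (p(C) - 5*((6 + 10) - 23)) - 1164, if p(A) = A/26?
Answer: -29349/26 ≈ -1128.8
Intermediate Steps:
C = 5
p(A) = A/26 (p(A) = A*(1/26) = A/26)
(p(C) - 5*((6 + 10) - 23)) - 1164 = ((1/26)*5 - 5*((6 + 10) - 23)) - 1164 = (5/26 - 5*(16 - 23)) - 1164 = (5/26 - 5*(-7)) - 1164 = (5/26 + 35) - 1164 = 915/26 - 1164 = -29349/26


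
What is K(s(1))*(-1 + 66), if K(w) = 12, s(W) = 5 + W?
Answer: 780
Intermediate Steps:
K(s(1))*(-1 + 66) = 12*(-1 + 66) = 12*65 = 780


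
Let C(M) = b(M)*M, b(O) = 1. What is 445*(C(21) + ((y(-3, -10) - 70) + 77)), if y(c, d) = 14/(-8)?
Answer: 46725/4 ≈ 11681.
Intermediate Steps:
y(c, d) = -7/4 (y(c, d) = 14*(-1/8) = -7/4)
C(M) = M (C(M) = 1*M = M)
445*(C(21) + ((y(-3, -10) - 70) + 77)) = 445*(21 + ((-7/4 - 70) + 77)) = 445*(21 + (-287/4 + 77)) = 445*(21 + 21/4) = 445*(105/4) = 46725/4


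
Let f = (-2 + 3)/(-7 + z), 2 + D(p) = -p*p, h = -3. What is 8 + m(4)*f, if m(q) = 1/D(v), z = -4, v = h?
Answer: 969/121 ≈ 8.0083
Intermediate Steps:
v = -3
D(p) = -2 - p**2 (D(p) = -2 - p*p = -2 - p**2)
f = -1/11 (f = (-2 + 3)/(-7 - 4) = 1/(-11) = 1*(-1/11) = -1/11 ≈ -0.090909)
m(q) = -1/11 (m(q) = 1/(-2 - 1*(-3)**2) = 1/(-2 - 1*9) = 1/(-2 - 9) = 1/(-11) = -1/11)
8 + m(4)*f = 8 - 1/11*(-1/11) = 8 + 1/121 = 969/121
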